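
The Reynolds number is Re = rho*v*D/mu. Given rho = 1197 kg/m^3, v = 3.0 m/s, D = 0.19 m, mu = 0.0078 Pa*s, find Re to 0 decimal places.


Re = rho * v * D / mu
Re = 1197 * 3.0 * 0.19 / 0.0078
Re = 682.29 / 0.0078
Re = 87473


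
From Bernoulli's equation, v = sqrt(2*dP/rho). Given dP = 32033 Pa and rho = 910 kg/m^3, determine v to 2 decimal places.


v = sqrt(2*dP/rho)
v = sqrt(2*32033/910)
v = sqrt(70.402198)
v = 8.39 m/s


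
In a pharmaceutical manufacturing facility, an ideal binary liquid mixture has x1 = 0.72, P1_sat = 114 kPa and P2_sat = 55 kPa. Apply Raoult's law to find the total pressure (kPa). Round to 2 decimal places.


P = x1*P1_sat + x2*P2_sat
x2 = 1 - x1 = 1 - 0.72 = 0.28
P = 0.72*114 + 0.28*55
P = 82.08 + 15.4
P = 97.48 kPa


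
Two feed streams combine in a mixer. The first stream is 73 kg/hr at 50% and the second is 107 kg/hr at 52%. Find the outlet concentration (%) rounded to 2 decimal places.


Mass balance on solute: F1*x1 + F2*x2 = F3*x3
F3 = F1 + F2 = 73 + 107 = 180 kg/hr
x3 = (F1*x1 + F2*x2)/F3
x3 = (73*0.5 + 107*0.52) / 180
x3 = 51.19%


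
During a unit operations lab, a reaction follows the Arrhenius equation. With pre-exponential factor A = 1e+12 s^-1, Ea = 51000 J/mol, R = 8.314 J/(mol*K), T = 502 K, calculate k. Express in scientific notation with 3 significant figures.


k = A * exp(-Ea/(R*T))
k = 1e+12 * exp(-51000 / (8.314 * 502))
k = 1e+12 * exp(-12.219584)
k = 4.93e+06


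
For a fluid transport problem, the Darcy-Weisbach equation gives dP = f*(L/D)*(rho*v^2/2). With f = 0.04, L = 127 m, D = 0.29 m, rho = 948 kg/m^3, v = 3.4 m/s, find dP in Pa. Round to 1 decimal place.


dP = f * (L/D) * (rho*v^2/2)
dP = 0.04 * (127/0.29) * (948*3.4^2/2)
L/D = 437.93103448
rho*v^2/2 = 948*11.56/2 = 5479.44
dP = 0.04 * 437.93103448 * 5479.44
dP = 95984.7 Pa


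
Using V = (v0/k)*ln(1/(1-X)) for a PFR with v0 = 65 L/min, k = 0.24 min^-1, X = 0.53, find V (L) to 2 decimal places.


V = (v0/k) * ln(1/(1-X))
V = (65/0.24) * ln(1/(1-0.53))
V = 270.833333 * ln(2.12766)
V = 270.833333 * 0.755023
V = 204.49 L


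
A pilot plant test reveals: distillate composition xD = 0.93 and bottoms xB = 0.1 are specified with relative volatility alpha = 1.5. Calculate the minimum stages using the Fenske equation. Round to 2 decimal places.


N_min = ln((xD*(1-xB))/(xB*(1-xD))) / ln(alpha)
Numerator inside ln: 0.837 / 0.007 = 119.571429
ln(119.571429) = 4.783914
ln(alpha) = ln(1.5) = 0.405465
N_min = 4.783914 / 0.405465 = 11.80


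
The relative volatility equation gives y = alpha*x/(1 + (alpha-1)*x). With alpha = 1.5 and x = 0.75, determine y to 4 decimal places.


y = alpha*x / (1 + (alpha-1)*x)
y = 1.5*0.75 / (1 + (1.5-1)*0.75)
y = 1.125 / (1 + 0.375)
y = 1.125 / 1.375
y = 0.8182


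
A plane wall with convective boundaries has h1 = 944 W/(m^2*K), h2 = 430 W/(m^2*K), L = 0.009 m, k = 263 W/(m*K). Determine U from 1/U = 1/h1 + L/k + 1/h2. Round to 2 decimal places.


1/U = 1/h1 + L/k + 1/h2
1/U = 1/944 + 0.009/263 + 1/430
1/U = 0.001059322 + 3.42205e-05 + 0.0023255814
1/U = 0.0034191239
U = 292.47 W/(m^2*K)


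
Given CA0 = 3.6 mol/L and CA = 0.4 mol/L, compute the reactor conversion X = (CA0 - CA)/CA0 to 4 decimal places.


X = (CA0 - CA) / CA0
X = (3.6 - 0.4) / 3.6
X = 3.2 / 3.6
X = 0.8889


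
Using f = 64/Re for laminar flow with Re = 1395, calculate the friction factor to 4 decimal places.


f = 64 / Re
f = 64 / 1395
f = 0.0459


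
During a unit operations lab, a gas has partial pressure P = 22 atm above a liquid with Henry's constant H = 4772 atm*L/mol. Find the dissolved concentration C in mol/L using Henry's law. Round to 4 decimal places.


C = P / H
C = 22 / 4772
C = 0.0046 mol/L


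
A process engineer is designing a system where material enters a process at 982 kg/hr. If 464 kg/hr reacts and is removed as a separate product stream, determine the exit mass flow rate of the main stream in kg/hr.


Steady-state mass balance on the main outlet: F_out = F_in - F_removed
F_out = 982 - 464
F_out = 518 kg/hr


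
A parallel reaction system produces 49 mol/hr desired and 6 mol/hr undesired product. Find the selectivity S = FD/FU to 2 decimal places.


S = desired product rate / undesired product rate
S = 49 / 6
S = 8.17


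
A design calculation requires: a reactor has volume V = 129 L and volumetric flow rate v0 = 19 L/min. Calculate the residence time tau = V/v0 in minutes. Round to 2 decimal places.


tau = V / v0
tau = 129 / 19
tau = 6.79 min


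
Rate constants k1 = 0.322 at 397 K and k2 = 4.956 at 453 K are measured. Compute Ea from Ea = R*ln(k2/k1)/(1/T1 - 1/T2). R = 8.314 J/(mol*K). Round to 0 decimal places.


Ea = R * ln(k2/k1) / (1/T1 - 1/T2)
ln(k2/k1) = ln(4.956/0.322) = 2.7338027
1/T1 - 1/T2 = 1/397 - 1/453 = 0.000311386169
Ea = 8.314 * 2.7338027 / 0.000311386169
Ea = 72992 J/mol


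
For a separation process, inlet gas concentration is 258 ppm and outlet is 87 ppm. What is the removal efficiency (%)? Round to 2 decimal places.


Efficiency = (G_in - G_out) / G_in * 100%
Efficiency = (258 - 87) / 258 * 100
Efficiency = 171 / 258 * 100
Efficiency = 66.28%


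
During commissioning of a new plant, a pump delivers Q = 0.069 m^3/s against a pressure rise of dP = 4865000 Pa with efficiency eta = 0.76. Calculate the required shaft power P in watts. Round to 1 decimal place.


P = Q * dP / eta
P = 0.069 * 4865000 / 0.76
P = 335685.0 / 0.76
P = 441690.8 W


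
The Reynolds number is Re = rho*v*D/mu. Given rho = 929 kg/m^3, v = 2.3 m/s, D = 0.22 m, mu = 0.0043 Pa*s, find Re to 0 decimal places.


Re = rho * v * D / mu
Re = 929 * 2.3 * 0.22 / 0.0043
Re = 470.074 / 0.0043
Re = 109320


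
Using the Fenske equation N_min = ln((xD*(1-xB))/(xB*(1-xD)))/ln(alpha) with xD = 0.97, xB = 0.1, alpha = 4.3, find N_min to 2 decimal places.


N_min = ln((xD*(1-xB))/(xB*(1-xD))) / ln(alpha)
Numerator inside ln: 0.873 / 0.003 = 291.0
ln(291.0) = 5.673323
ln(alpha) = ln(4.3) = 1.458615
N_min = 5.673323 / 1.458615 = 3.89


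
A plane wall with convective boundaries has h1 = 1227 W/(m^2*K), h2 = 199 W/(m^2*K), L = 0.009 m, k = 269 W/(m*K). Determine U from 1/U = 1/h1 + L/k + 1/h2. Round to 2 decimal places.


1/U = 1/h1 + L/k + 1/h2
1/U = 1/1227 + 0.009/269 + 1/199
1/U = 0.0008149959 + 3.34572e-05 + 0.0050251256
1/U = 0.0058735787
U = 170.25 W/(m^2*K)


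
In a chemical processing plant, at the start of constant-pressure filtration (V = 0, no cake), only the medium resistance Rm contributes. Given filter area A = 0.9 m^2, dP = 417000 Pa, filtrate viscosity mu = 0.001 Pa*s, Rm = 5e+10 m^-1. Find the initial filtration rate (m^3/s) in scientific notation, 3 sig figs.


rate = A * dP / (mu * Rm)
rate = 0.9 * 417000 / (0.001 * 5e+10)
rate = 375300.0 / 5.000e+07
rate = 7.51e-03 m^3/s


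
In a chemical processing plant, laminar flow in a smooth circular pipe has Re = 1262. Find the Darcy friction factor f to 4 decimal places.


f = 64 / Re
f = 64 / 1262
f = 0.0507


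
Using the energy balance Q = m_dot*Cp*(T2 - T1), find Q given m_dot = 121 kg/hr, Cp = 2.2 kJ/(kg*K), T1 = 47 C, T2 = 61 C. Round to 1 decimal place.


Q = m_dot * Cp * (T2 - T1)
Q = 121 * 2.2 * (61 - 47)
Q = 121 * 2.2 * 14
Q = 3726.8 kJ/hr


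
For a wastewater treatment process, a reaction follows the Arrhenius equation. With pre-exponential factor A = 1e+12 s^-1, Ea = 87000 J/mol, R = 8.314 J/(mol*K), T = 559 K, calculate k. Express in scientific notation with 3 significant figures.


k = A * exp(-Ea/(R*T))
k = 1e+12 * exp(-87000 / (8.314 * 559))
k = 1e+12 * exp(-18.719637)
k = 7.42e+03


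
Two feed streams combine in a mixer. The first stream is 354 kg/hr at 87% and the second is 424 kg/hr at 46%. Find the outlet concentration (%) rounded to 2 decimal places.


Mass balance on solute: F1*x1 + F2*x2 = F3*x3
F3 = F1 + F2 = 354 + 424 = 778 kg/hr
x3 = (F1*x1 + F2*x2)/F3
x3 = (354*0.87 + 424*0.46) / 778
x3 = 64.66%


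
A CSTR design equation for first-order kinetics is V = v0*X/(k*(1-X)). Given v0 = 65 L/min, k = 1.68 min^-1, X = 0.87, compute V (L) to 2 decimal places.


V = v0 * X / (k * (1 - X))
V = 65 * 0.87 / (1.68 * (1 - 0.87))
V = 56.55 / (1.68 * 0.13)
V = 56.55 / 0.2184
V = 258.93 L


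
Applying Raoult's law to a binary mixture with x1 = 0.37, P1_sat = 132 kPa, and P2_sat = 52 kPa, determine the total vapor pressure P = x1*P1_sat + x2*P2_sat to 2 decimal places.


P = x1*P1_sat + x2*P2_sat
x2 = 1 - x1 = 1 - 0.37 = 0.63
P = 0.37*132 + 0.63*52
P = 48.84 + 32.76
P = 81.60 kPa


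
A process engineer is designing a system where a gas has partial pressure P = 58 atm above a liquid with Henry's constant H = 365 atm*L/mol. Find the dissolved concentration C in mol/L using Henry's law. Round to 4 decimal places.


C = P / H
C = 58 / 365
C = 0.1589 mol/L


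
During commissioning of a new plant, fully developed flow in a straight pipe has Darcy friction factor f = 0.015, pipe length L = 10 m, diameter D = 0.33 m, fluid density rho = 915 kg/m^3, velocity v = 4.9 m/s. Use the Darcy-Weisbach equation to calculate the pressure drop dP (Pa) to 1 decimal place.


dP = f * (L/D) * (rho*v^2/2)
dP = 0.015 * (10/0.33) * (915*4.9^2/2)
L/D = 30.3030303
rho*v^2/2 = 915*24.01/2 = 10984.575
dP = 0.015 * 30.3030303 * 10984.575
dP = 4993.0 Pa


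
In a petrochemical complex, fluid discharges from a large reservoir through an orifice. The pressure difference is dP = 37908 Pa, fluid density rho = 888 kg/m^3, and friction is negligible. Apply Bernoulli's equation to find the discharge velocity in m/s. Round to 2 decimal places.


v = sqrt(2*dP/rho)
v = sqrt(2*37908/888)
v = sqrt(85.378378)
v = 9.24 m/s


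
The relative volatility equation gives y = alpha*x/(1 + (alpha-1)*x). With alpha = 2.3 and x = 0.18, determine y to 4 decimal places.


y = alpha*x / (1 + (alpha-1)*x)
y = 2.3*0.18 / (1 + (2.3-1)*0.18)
y = 0.414 / (1 + 0.234)
y = 0.414 / 1.234
y = 0.3355


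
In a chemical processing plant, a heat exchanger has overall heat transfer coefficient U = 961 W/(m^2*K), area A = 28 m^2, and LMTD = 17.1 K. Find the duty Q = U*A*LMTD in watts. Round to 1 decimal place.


Q = U * A * LMTD
Q = 961 * 28 * 17.1
Q = 460126.8 W


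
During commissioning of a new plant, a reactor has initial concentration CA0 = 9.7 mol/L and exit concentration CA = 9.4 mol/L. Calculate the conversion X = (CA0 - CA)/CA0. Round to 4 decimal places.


X = (CA0 - CA) / CA0
X = (9.7 - 9.4) / 9.7
X = 0.3 / 9.7
X = 0.0309


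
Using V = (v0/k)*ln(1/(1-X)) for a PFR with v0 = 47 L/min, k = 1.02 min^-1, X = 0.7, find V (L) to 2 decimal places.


V = (v0/k) * ln(1/(1-X))
V = (47/1.02) * ln(1/(1-0.7))
V = 46.078431 * ln(3.333333)
V = 46.078431 * 1.203973
V = 55.48 L


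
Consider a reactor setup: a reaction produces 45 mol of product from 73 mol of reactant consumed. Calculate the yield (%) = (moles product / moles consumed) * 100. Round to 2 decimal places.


Yield = (moles product / moles consumed) * 100%
Yield = (45 / 73) * 100
Yield = 0.6164 * 100
Yield = 61.64%


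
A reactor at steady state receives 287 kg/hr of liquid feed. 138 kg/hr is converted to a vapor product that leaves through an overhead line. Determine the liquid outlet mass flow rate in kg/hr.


Steady-state mass balance on the main outlet: F_out = F_in - F_removed
F_out = 287 - 138
F_out = 149 kg/hr


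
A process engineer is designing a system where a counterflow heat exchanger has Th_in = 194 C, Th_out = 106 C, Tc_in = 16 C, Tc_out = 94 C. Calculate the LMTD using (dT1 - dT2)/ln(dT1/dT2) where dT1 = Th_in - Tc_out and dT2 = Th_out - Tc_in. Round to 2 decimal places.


dT1 = Th_in - Tc_out = 194 - 94 = 100
dT2 = Th_out - Tc_in = 106 - 16 = 90
LMTD = (dT1 - dT2) / ln(dT1/dT2)
LMTD = (100 - 90) / ln(100/90)
LMTD = 94.91 K


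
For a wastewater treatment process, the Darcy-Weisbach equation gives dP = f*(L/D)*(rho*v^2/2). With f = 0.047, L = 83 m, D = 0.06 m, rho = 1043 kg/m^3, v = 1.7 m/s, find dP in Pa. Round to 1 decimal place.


dP = f * (L/D) * (rho*v^2/2)
dP = 0.047 * (83/0.06) * (1043*1.7^2/2)
L/D = 1383.33333333
rho*v^2/2 = 1043*2.89/2 = 1507.135
dP = 0.047 * 1383.33333333 * 1507.135
dP = 97988.9 Pa


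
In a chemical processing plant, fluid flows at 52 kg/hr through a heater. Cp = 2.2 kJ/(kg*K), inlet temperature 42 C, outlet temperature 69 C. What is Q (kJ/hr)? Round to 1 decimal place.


Q = m_dot * Cp * (T2 - T1)
Q = 52 * 2.2 * (69 - 42)
Q = 52 * 2.2 * 27
Q = 3088.8 kJ/hr


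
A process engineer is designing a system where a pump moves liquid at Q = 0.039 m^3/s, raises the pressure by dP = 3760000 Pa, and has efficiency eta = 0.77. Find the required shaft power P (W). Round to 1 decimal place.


P = Q * dP / eta
P = 0.039 * 3760000 / 0.77
P = 146640.0 / 0.77
P = 190441.6 W


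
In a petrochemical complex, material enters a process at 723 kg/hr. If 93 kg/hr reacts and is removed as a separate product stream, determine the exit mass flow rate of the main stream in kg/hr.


Steady-state mass balance on the main outlet: F_out = F_in - F_removed
F_out = 723 - 93
F_out = 630 kg/hr


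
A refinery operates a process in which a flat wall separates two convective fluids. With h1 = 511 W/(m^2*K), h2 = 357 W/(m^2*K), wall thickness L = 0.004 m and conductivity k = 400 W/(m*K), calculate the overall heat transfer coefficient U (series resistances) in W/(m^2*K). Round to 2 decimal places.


1/U = 1/h1 + L/k + 1/h2
1/U = 1/511 + 0.004/400 + 1/357
1/U = 0.0019569472 + 1e-05 + 0.0028011204
1/U = 0.0047680676
U = 209.73 W/(m^2*K)


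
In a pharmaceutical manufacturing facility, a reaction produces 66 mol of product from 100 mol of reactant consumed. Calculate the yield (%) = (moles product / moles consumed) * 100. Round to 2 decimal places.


Yield = (moles product / moles consumed) * 100%
Yield = (66 / 100) * 100
Yield = 0.66 * 100
Yield = 66.00%


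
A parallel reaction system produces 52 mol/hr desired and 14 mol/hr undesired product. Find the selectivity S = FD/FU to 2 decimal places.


S = desired product rate / undesired product rate
S = 52 / 14
S = 3.71


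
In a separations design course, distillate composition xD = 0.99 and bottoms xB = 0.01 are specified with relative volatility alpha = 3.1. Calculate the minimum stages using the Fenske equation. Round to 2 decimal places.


N_min = ln((xD*(1-xB))/(xB*(1-xD))) / ln(alpha)
Numerator inside ln: 0.9801 / 0.0001 = 9801.0
ln(9801.0) = 9.19024
ln(alpha) = ln(3.1) = 1.131402
N_min = 9.19024 / 1.131402 = 8.12


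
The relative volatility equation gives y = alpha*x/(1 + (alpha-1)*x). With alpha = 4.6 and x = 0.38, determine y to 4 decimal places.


y = alpha*x / (1 + (alpha-1)*x)
y = 4.6*0.38 / (1 + (4.6-1)*0.38)
y = 1.748 / (1 + 1.368)
y = 1.748 / 2.368
y = 0.7382


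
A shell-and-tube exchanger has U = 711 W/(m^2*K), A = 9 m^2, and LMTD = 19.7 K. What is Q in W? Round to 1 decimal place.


Q = U * A * LMTD
Q = 711 * 9 * 19.7
Q = 126060.3 W


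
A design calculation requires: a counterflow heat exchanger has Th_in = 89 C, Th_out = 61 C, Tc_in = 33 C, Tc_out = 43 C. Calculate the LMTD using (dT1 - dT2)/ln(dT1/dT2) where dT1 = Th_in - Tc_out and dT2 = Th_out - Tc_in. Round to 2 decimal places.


dT1 = Th_in - Tc_out = 89 - 43 = 46
dT2 = Th_out - Tc_in = 61 - 33 = 28
LMTD = (dT1 - dT2) / ln(dT1/dT2)
LMTD = (46 - 28) / ln(46/28)
LMTD = 36.26 K


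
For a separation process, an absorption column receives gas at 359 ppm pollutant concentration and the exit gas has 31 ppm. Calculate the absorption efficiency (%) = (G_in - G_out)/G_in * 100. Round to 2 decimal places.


Efficiency = (G_in - G_out) / G_in * 100%
Efficiency = (359 - 31) / 359 * 100
Efficiency = 328 / 359 * 100
Efficiency = 91.36%


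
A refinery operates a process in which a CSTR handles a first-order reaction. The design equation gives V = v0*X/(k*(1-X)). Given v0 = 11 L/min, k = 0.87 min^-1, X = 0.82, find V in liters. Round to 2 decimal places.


V = v0 * X / (k * (1 - X))
V = 11 * 0.82 / (0.87 * (1 - 0.82))
V = 9.02 / (0.87 * 0.18)
V = 9.02 / 0.1566
V = 57.60 L


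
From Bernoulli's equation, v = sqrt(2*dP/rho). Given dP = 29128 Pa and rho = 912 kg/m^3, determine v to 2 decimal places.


v = sqrt(2*dP/rho)
v = sqrt(2*29128/912)
v = sqrt(63.877193)
v = 7.99 m/s


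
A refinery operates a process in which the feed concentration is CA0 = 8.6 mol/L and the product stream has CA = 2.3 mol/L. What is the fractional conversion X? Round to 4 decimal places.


X = (CA0 - CA) / CA0
X = (8.6 - 2.3) / 8.6
X = 6.3 / 8.6
X = 0.7326


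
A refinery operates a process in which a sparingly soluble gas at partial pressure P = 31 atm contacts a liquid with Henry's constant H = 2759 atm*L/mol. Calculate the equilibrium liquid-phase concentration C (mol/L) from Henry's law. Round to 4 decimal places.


C = P / H
C = 31 / 2759
C = 0.0112 mol/L


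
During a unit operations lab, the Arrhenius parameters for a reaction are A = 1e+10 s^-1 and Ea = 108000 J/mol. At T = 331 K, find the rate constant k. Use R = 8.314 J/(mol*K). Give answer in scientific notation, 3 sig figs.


k = A * exp(-Ea/(R*T))
k = 1e+10 * exp(-108000 / (8.314 * 331))
k = 1e+10 * exp(-39.245127)
k = 9.04e-08


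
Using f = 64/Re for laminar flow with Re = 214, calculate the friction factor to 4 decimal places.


f = 64 / Re
f = 64 / 214
f = 0.2991


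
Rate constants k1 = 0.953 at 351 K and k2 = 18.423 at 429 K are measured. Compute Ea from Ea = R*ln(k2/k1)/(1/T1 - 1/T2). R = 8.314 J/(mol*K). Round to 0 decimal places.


Ea = R * ln(k2/k1) / (1/T1 - 1/T2)
ln(k2/k1) = ln(18.423/0.953) = 2.9617403
1/T1 - 1/T2 = 1/351 - 1/429 = 0.000518000518
Ea = 8.314 * 2.9617403 / 0.000518000518
Ea = 47536 J/mol


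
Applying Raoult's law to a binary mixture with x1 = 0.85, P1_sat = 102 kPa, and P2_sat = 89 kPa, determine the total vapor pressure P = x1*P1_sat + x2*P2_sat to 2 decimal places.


P = x1*P1_sat + x2*P2_sat
x2 = 1 - x1 = 1 - 0.85 = 0.15
P = 0.85*102 + 0.15*89
P = 86.7 + 13.35
P = 100.05 kPa


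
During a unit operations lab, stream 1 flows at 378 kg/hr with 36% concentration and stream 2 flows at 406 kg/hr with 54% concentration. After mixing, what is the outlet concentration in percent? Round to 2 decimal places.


Mass balance on solute: F1*x1 + F2*x2 = F3*x3
F3 = F1 + F2 = 378 + 406 = 784 kg/hr
x3 = (F1*x1 + F2*x2)/F3
x3 = (378*0.36 + 406*0.54) / 784
x3 = 45.32%


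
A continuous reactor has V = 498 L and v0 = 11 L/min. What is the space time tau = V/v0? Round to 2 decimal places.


tau = V / v0
tau = 498 / 11
tau = 45.27 min


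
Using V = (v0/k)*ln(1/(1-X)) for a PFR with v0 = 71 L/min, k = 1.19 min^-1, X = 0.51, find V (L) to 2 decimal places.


V = (v0/k) * ln(1/(1-X))
V = (71/1.19) * ln(1/(1-0.51))
V = 59.663866 * ln(2.040816)
V = 59.663866 * 0.71335
V = 42.56 L


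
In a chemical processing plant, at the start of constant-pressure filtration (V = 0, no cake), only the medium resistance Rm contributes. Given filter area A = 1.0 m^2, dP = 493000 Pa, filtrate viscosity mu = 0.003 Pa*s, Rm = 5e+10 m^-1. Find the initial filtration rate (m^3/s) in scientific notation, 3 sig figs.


rate = A * dP / (mu * Rm)
rate = 1.0 * 493000 / (0.003 * 5e+10)
rate = 493000.0 / 1.500e+08
rate = 3.29e-03 m^3/s


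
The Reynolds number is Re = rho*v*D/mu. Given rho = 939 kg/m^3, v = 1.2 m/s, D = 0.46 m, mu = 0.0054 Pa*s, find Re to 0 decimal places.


Re = rho * v * D / mu
Re = 939 * 1.2 * 0.46 / 0.0054
Re = 518.328 / 0.0054
Re = 95987


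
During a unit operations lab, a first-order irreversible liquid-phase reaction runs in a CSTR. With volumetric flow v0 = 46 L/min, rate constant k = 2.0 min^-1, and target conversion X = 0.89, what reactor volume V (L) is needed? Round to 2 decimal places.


V = v0 * X / (k * (1 - X))
V = 46 * 0.89 / (2.0 * (1 - 0.89))
V = 40.94 / (2.0 * 0.11)
V = 40.94 / 0.22
V = 186.09 L


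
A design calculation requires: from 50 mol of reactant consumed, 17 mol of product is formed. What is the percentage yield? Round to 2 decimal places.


Yield = (moles product / moles consumed) * 100%
Yield = (17 / 50) * 100
Yield = 0.34 * 100
Yield = 34.00%


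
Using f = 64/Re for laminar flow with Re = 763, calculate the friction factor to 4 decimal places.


f = 64 / Re
f = 64 / 763
f = 0.0839


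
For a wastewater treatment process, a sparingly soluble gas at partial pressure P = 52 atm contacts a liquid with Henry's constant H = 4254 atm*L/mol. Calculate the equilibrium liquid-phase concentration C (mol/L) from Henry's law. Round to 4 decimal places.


C = P / H
C = 52 / 4254
C = 0.0122 mol/L


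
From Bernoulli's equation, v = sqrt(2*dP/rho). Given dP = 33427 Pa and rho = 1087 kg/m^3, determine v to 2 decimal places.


v = sqrt(2*dP/rho)
v = sqrt(2*33427/1087)
v = sqrt(61.50322)
v = 7.84 m/s


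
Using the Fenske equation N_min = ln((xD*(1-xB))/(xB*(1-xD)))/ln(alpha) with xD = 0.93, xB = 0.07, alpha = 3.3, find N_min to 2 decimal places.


N_min = ln((xD*(1-xB))/(xB*(1-xD))) / ln(alpha)
Numerator inside ln: 0.8649 / 0.0049 = 176.510204
ln(176.510204) = 5.173379
ln(alpha) = ln(3.3) = 1.193922
N_min = 5.173379 / 1.193922 = 4.33


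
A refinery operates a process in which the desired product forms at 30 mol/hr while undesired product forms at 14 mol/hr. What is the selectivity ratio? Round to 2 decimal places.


S = desired product rate / undesired product rate
S = 30 / 14
S = 2.14


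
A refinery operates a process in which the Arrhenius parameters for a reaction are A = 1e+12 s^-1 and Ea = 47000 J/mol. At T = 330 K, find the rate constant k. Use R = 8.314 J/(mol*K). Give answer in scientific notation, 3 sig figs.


k = A * exp(-Ea/(R*T))
k = 1e+12 * exp(-47000 / (8.314 * 330))
k = 1e+12 * exp(-17.130652)
k = 3.63e+04


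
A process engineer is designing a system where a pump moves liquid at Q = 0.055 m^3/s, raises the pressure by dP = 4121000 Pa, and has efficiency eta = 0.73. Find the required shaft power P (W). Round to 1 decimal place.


P = Q * dP / eta
P = 0.055 * 4121000 / 0.73
P = 226655.0 / 0.73
P = 310486.3 W


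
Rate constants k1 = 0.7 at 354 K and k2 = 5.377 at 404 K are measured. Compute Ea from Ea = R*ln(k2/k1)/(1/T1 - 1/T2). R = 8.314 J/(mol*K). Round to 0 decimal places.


Ea = R * ln(k2/k1) / (1/T1 - 1/T2)
ln(k2/k1) = ln(5.377/0.7) = 2.0388055
1/T1 - 1/T2 = 1/354 - 1/404 = 0.000349611232
Ea = 8.314 * 2.0388055 / 0.000349611232
Ea = 48484 J/mol


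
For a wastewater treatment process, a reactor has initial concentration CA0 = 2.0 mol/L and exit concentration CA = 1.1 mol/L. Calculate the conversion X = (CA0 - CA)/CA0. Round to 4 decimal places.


X = (CA0 - CA) / CA0
X = (2.0 - 1.1) / 2.0
X = 0.9 / 2.0
X = 0.4500


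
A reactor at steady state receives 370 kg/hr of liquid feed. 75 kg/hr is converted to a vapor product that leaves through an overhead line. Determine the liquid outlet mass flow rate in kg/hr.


Steady-state mass balance on the main outlet: F_out = F_in - F_removed
F_out = 370 - 75
F_out = 295 kg/hr


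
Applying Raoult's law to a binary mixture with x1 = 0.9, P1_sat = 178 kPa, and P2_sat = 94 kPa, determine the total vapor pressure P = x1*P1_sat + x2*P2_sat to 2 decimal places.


P = x1*P1_sat + x2*P2_sat
x2 = 1 - x1 = 1 - 0.9 = 0.1
P = 0.9*178 + 0.1*94
P = 160.2 + 9.4
P = 169.60 kPa


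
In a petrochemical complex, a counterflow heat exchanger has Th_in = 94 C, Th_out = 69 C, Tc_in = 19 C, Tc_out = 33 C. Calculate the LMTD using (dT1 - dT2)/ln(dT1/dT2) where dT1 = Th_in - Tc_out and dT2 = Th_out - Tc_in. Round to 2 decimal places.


dT1 = Th_in - Tc_out = 94 - 33 = 61
dT2 = Th_out - Tc_in = 69 - 19 = 50
LMTD = (dT1 - dT2) / ln(dT1/dT2)
LMTD = (61 - 50) / ln(61/50)
LMTD = 55.32 K


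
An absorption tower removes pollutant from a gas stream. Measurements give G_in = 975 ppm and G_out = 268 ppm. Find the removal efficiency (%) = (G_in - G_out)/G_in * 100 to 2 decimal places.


Efficiency = (G_in - G_out) / G_in * 100%
Efficiency = (975 - 268) / 975 * 100
Efficiency = 707 / 975 * 100
Efficiency = 72.51%


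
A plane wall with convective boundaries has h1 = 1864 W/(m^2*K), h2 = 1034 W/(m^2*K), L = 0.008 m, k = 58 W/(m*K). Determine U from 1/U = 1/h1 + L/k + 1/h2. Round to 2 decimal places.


1/U = 1/h1 + L/k + 1/h2
1/U = 1/1864 + 0.008/58 + 1/1034
1/U = 0.0005364807 + 0.000137931 + 0.000967118
1/U = 0.0016415297
U = 609.19 W/(m^2*K)


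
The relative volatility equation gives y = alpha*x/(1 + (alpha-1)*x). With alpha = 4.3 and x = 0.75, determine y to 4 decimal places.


y = alpha*x / (1 + (alpha-1)*x)
y = 4.3*0.75 / (1 + (4.3-1)*0.75)
y = 3.225 / (1 + 2.475)
y = 3.225 / 3.475
y = 0.9281


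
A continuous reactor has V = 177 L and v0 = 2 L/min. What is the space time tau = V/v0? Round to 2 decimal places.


tau = V / v0
tau = 177 / 2
tau = 88.50 min


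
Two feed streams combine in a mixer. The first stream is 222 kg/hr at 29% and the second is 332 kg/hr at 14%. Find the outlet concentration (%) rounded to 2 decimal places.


Mass balance on solute: F1*x1 + F2*x2 = F3*x3
F3 = F1 + F2 = 222 + 332 = 554 kg/hr
x3 = (F1*x1 + F2*x2)/F3
x3 = (222*0.29 + 332*0.14) / 554
x3 = 20.01%


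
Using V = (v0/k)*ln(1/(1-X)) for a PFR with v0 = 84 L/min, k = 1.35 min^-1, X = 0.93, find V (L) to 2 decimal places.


V = (v0/k) * ln(1/(1-X))
V = (84/1.35) * ln(1/(1-0.93))
V = 62.222222 * ln(14.285714)
V = 62.222222 * 2.65926
V = 165.47 L


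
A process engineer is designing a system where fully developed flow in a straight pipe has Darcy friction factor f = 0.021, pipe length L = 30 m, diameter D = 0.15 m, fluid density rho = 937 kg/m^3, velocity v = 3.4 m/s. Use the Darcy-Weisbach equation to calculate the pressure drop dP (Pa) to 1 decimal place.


dP = f * (L/D) * (rho*v^2/2)
dP = 0.021 * (30/0.15) * (937*3.4^2/2)
L/D = 200.0
rho*v^2/2 = 937*11.56/2 = 5415.86
dP = 0.021 * 200.0 * 5415.86
dP = 22746.6 Pa


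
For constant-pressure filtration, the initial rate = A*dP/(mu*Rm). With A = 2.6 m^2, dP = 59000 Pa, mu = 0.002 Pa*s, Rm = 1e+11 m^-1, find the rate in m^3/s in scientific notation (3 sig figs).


rate = A * dP / (mu * Rm)
rate = 2.6 * 59000 / (0.002 * 1e+11)
rate = 153400.0 / 2.000e+08
rate = 7.67e-04 m^3/s


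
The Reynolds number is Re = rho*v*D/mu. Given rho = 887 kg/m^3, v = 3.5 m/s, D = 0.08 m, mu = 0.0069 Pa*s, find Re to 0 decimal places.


Re = rho * v * D / mu
Re = 887 * 3.5 * 0.08 / 0.0069
Re = 248.36 / 0.0069
Re = 35994


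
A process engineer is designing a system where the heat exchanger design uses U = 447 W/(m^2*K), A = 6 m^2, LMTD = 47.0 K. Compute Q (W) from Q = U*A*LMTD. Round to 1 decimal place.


Q = U * A * LMTD
Q = 447 * 6 * 47.0
Q = 126054.0 W


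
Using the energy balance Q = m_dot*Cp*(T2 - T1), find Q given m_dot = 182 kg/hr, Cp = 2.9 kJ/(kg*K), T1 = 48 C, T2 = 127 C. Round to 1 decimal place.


Q = m_dot * Cp * (T2 - T1)
Q = 182 * 2.9 * (127 - 48)
Q = 182 * 2.9 * 79
Q = 41696.2 kJ/hr


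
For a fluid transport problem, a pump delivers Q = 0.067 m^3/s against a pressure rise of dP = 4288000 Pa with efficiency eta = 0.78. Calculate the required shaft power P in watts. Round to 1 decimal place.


P = Q * dP / eta
P = 0.067 * 4288000 / 0.78
P = 287296.0 / 0.78
P = 368328.2 W


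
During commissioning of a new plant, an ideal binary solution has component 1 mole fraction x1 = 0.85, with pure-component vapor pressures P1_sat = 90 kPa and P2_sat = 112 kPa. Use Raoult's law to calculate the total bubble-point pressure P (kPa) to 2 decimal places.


P = x1*P1_sat + x2*P2_sat
x2 = 1 - x1 = 1 - 0.85 = 0.15
P = 0.85*90 + 0.15*112
P = 76.5 + 16.8
P = 93.30 kPa


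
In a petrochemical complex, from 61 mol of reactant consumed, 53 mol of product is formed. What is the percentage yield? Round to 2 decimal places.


Yield = (moles product / moles consumed) * 100%
Yield = (53 / 61) * 100
Yield = 0.8689 * 100
Yield = 86.89%


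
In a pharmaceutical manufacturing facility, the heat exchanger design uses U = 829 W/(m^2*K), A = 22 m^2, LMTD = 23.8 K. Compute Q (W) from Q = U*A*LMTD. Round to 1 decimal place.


Q = U * A * LMTD
Q = 829 * 22 * 23.8
Q = 434064.4 W


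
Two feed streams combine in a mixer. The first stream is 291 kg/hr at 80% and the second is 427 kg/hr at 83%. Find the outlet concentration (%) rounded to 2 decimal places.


Mass balance on solute: F1*x1 + F2*x2 = F3*x3
F3 = F1 + F2 = 291 + 427 = 718 kg/hr
x3 = (F1*x1 + F2*x2)/F3
x3 = (291*0.8 + 427*0.83) / 718
x3 = 81.78%


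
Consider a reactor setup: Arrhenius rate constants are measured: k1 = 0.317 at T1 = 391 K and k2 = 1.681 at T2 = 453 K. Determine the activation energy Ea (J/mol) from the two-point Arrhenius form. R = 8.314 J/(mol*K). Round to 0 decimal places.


Ea = R * ln(k2/k1) / (1/T1 - 1/T2)
ln(k2/k1) = ln(1.681/0.317) = 1.6682424
1/T1 - 1/T2 = 1/391 - 1/453 = 0.000350039238
Ea = 8.314 * 1.6682424 / 0.000350039238
Ea = 39623 J/mol


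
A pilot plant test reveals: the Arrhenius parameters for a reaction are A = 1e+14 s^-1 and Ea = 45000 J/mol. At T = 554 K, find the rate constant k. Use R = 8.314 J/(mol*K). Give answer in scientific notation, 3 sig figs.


k = A * exp(-Ea/(R*T))
k = 1e+14 * exp(-45000 / (8.314 * 554))
k = 1e+14 * exp(-9.769959)
k = 5.71e+09


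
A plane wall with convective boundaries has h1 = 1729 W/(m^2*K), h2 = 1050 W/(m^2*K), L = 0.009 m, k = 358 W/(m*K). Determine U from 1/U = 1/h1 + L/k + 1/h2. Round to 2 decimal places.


1/U = 1/h1 + L/k + 1/h2
1/U = 1/1729 + 0.009/358 + 1/1050
1/U = 0.000578369 + 2.51397e-05 + 0.000952381
1/U = 0.0015558897
U = 642.72 W/(m^2*K)


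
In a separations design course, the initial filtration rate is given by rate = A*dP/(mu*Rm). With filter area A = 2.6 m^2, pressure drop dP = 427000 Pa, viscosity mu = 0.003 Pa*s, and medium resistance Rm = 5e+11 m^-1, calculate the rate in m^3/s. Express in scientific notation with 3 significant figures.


rate = A * dP / (mu * Rm)
rate = 2.6 * 427000 / (0.003 * 5e+11)
rate = 1110200.0 / 1.500e+09
rate = 7.40e-04 m^3/s


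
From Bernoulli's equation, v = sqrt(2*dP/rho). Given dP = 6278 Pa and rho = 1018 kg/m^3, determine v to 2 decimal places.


v = sqrt(2*dP/rho)
v = sqrt(2*6278/1018)
v = sqrt(12.333988)
v = 3.51 m/s


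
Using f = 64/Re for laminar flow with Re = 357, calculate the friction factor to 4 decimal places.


f = 64 / Re
f = 64 / 357
f = 0.1793


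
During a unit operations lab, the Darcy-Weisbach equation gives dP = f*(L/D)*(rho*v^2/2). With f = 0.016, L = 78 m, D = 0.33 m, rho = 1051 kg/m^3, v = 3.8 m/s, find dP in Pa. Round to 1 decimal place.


dP = f * (L/D) * (rho*v^2/2)
dP = 0.016 * (78/0.33) * (1051*3.8^2/2)
L/D = 236.36363636
rho*v^2/2 = 1051*14.44/2 = 7588.22
dP = 0.016 * 236.36363636 * 7588.22
dP = 28697.3 Pa


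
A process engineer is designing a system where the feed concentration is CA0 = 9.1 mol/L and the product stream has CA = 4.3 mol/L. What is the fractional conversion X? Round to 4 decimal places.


X = (CA0 - CA) / CA0
X = (9.1 - 4.3) / 9.1
X = 4.8 / 9.1
X = 0.5275


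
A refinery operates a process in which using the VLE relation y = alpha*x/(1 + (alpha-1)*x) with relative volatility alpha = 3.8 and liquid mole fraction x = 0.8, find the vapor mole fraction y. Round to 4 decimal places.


y = alpha*x / (1 + (alpha-1)*x)
y = 3.8*0.8 / (1 + (3.8-1)*0.8)
y = 3.04 / (1 + 2.24)
y = 3.04 / 3.24
y = 0.9383


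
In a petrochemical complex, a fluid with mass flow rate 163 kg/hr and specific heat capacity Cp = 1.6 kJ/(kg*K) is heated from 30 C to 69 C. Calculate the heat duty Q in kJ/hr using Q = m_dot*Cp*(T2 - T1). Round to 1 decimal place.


Q = m_dot * Cp * (T2 - T1)
Q = 163 * 1.6 * (69 - 30)
Q = 163 * 1.6 * 39
Q = 10171.2 kJ/hr


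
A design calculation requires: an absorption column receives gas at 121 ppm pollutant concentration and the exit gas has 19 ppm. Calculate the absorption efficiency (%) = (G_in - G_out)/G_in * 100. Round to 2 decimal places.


Efficiency = (G_in - G_out) / G_in * 100%
Efficiency = (121 - 19) / 121 * 100
Efficiency = 102 / 121 * 100
Efficiency = 84.30%


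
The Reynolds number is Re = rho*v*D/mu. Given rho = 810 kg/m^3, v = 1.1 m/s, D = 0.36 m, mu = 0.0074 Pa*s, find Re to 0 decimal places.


Re = rho * v * D / mu
Re = 810 * 1.1 * 0.36 / 0.0074
Re = 320.76 / 0.0074
Re = 43346


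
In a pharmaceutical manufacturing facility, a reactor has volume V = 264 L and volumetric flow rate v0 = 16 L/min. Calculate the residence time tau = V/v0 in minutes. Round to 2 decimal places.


tau = V / v0
tau = 264 / 16
tau = 16.50 min


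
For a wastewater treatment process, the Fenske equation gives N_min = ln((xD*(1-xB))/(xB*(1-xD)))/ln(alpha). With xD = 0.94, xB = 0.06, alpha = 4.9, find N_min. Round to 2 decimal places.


N_min = ln((xD*(1-xB))/(xB*(1-xD))) / ln(alpha)
Numerator inside ln: 0.8836 / 0.0036 = 245.444444
ln(245.444444) = 5.503071
ln(alpha) = ln(4.9) = 1.589235
N_min = 5.503071 / 1.589235 = 3.46


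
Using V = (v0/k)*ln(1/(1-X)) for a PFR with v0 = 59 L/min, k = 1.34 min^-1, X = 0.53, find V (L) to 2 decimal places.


V = (v0/k) * ln(1/(1-X))
V = (59/1.34) * ln(1/(1-0.53))
V = 44.029851 * ln(2.12766)
V = 44.029851 * 0.755023
V = 33.24 L


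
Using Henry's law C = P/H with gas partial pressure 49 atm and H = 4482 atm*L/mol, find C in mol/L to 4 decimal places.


C = P / H
C = 49 / 4482
C = 0.0109 mol/L


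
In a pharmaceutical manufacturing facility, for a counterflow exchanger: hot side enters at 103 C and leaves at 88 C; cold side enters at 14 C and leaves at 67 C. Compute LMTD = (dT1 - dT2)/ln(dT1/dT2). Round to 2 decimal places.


dT1 = Th_in - Tc_out = 103 - 67 = 36
dT2 = Th_out - Tc_in = 88 - 14 = 74
LMTD = (dT1 - dT2) / ln(dT1/dT2)
LMTD = (36 - 74) / ln(36/74)
LMTD = 52.74 K


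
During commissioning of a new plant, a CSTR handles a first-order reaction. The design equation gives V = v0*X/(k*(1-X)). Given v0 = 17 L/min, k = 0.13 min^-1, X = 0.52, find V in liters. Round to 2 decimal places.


V = v0 * X / (k * (1 - X))
V = 17 * 0.52 / (0.13 * (1 - 0.52))
V = 8.84 / (0.13 * 0.48)
V = 8.84 / 0.0624
V = 141.67 L


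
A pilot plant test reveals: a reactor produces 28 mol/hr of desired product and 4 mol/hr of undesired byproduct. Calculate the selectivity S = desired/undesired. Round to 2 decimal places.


S = desired product rate / undesired product rate
S = 28 / 4
S = 7.00


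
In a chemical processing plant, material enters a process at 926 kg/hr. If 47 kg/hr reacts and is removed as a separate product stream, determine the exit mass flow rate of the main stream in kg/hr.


Steady-state mass balance on the main outlet: F_out = F_in - F_removed
F_out = 926 - 47
F_out = 879 kg/hr


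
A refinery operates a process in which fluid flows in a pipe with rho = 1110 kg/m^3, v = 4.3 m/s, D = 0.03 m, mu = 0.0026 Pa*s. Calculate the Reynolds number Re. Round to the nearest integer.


Re = rho * v * D / mu
Re = 1110 * 4.3 * 0.03 / 0.0026
Re = 143.19 / 0.0026
Re = 55073


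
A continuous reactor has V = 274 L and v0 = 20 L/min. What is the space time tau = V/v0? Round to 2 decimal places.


tau = V / v0
tau = 274 / 20
tau = 13.70 min


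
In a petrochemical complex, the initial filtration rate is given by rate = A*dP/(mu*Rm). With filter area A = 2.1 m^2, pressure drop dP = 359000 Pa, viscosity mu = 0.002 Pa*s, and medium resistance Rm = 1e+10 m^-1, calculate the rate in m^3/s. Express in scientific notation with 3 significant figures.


rate = A * dP / (mu * Rm)
rate = 2.1 * 359000 / (0.002 * 1e+10)
rate = 753900.0 / 2.000e+07
rate = 3.77e-02 m^3/s


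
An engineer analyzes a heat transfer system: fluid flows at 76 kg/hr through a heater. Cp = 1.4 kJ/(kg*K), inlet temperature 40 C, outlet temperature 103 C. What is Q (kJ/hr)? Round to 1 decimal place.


Q = m_dot * Cp * (T2 - T1)
Q = 76 * 1.4 * (103 - 40)
Q = 76 * 1.4 * 63
Q = 6703.2 kJ/hr


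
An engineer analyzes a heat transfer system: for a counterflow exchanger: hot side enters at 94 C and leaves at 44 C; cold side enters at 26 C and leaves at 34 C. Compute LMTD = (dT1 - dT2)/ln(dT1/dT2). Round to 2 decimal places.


dT1 = Th_in - Tc_out = 94 - 34 = 60
dT2 = Th_out - Tc_in = 44 - 26 = 18
LMTD = (dT1 - dT2) / ln(dT1/dT2)
LMTD = (60 - 18) / ln(60/18)
LMTD = 34.88 K


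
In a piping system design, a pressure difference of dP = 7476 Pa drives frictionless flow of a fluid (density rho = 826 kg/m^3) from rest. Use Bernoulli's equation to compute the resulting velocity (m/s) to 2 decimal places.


v = sqrt(2*dP/rho)
v = sqrt(2*7476/826)
v = sqrt(18.101695)
v = 4.25 m/s


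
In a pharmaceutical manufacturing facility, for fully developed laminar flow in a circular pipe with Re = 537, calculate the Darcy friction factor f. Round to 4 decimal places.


f = 64 / Re
f = 64 / 537
f = 0.1192


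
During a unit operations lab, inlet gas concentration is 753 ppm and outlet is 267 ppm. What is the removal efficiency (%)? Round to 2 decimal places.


Efficiency = (G_in - G_out) / G_in * 100%
Efficiency = (753 - 267) / 753 * 100
Efficiency = 486 / 753 * 100
Efficiency = 64.54%


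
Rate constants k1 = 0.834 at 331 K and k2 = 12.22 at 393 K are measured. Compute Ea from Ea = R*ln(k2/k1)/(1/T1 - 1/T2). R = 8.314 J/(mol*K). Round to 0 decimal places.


Ea = R * ln(k2/k1) / (1/T1 - 1/T2)
ln(k2/k1) = ln(12.22/0.834) = 2.6845958
1/T1 - 1/T2 = 1/331 - 1/393 = 0.000476618774
Ea = 8.314 * 2.6845958 / 0.000476618774
Ea = 46829 J/mol


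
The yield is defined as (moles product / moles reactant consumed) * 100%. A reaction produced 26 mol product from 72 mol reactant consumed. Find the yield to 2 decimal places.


Yield = (moles product / moles consumed) * 100%
Yield = (26 / 72) * 100
Yield = 0.3611 * 100
Yield = 36.11%


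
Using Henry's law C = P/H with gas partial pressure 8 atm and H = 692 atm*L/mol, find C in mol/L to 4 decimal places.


C = P / H
C = 8 / 692
C = 0.0116 mol/L


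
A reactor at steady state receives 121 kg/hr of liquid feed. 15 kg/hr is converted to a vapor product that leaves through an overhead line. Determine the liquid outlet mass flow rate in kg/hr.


Steady-state mass balance on the main outlet: F_out = F_in - F_removed
F_out = 121 - 15
F_out = 106 kg/hr


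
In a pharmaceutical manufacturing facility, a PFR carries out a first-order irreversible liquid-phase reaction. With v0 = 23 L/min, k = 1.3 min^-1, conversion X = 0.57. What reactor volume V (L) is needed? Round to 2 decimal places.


V = (v0/k) * ln(1/(1-X))
V = (23/1.3) * ln(1/(1-0.57))
V = 17.692308 * ln(2.325581)
V = 17.692308 * 0.84397
V = 14.93 L


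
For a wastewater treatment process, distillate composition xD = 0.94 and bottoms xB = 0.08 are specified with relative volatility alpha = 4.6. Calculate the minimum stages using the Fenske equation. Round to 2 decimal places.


N_min = ln((xD*(1-xB))/(xB*(1-xD))) / ln(alpha)
Numerator inside ln: 0.8648 / 0.0048 = 180.166667
ln(180.166667) = 5.193882
ln(alpha) = ln(4.6) = 1.526056
N_min = 5.193882 / 1.526056 = 3.40


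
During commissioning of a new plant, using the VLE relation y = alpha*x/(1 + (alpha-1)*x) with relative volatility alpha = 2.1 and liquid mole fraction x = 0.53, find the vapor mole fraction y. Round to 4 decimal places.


y = alpha*x / (1 + (alpha-1)*x)
y = 2.1*0.53 / (1 + (2.1-1)*0.53)
y = 1.113 / (1 + 0.583)
y = 1.113 / 1.583
y = 0.7031


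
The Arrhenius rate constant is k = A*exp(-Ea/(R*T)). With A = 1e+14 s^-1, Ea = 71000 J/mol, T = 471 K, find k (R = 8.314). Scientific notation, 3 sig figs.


k = A * exp(-Ea/(R*T))
k = 1e+14 * exp(-71000 / (8.314 * 471))
k = 1e+14 * exp(-18.131236)
k = 1.34e+06


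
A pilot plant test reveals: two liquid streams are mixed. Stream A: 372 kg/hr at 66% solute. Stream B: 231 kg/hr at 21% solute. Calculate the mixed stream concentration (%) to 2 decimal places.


Mass balance on solute: F1*x1 + F2*x2 = F3*x3
F3 = F1 + F2 = 372 + 231 = 603 kg/hr
x3 = (F1*x1 + F2*x2)/F3
x3 = (372*0.66 + 231*0.21) / 603
x3 = 48.76%
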